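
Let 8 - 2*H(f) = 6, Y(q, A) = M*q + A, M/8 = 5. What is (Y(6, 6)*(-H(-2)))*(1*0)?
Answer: 0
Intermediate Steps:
M = 40 (M = 8*5 = 40)
Y(q, A) = A + 40*q (Y(q, A) = 40*q + A = A + 40*q)
H(f) = 1 (H(f) = 4 - ½*6 = 4 - 3 = 1)
(Y(6, 6)*(-H(-2)))*(1*0) = ((6 + 40*6)*(-1*1))*(1*0) = ((6 + 240)*(-1))*0 = (246*(-1))*0 = -246*0 = 0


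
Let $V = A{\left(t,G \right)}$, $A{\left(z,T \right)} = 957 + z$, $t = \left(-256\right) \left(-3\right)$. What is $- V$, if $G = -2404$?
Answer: $-1725$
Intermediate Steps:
$t = 768$
$V = 1725$ ($V = 957 + 768 = 1725$)
$- V = \left(-1\right) 1725 = -1725$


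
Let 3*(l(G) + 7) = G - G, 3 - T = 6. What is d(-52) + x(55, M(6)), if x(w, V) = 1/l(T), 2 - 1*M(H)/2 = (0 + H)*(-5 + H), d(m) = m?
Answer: -365/7 ≈ -52.143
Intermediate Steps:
T = -3 (T = 3 - 1*6 = 3 - 6 = -3)
l(G) = -7 (l(G) = -7 + (G - G)/3 = -7 + (1/3)*0 = -7 + 0 = -7)
M(H) = 4 - 2*H*(-5 + H) (M(H) = 4 - 2*(0 + H)*(-5 + H) = 4 - 2*H*(-5 + H))
x(w, V) = -1/7 (x(w, V) = 1/(-7) = -1/7)
d(-52) + x(55, M(6)) = -52 - 1/7 = -365/7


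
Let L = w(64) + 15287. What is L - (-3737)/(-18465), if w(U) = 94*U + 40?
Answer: 394094758/18465 ≈ 21343.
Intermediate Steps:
w(U) = 40 + 94*U
L = 21343 (L = (40 + 94*64) + 15287 = (40 + 6016) + 15287 = 6056 + 15287 = 21343)
L - (-3737)/(-18465) = 21343 - (-3737)/(-18465) = 21343 - (-3737)*(-1)/18465 = 21343 - 1*3737/18465 = 21343 - 3737/18465 = 394094758/18465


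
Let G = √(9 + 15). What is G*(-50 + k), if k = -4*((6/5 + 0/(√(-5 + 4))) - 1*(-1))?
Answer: -588*√6/5 ≈ -288.06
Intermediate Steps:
G = 2*√6 (G = √24 = 2*√6 ≈ 4.8990)
k = -44/5 (k = -4*((6*(⅕) + 0/(√(-1))) + 1) = -4*((6/5 + 0/I) + 1) = -4*((6/5 + 0*(-I)) + 1) = -4*((6/5 + 0) + 1) = -4*(6/5 + 1) = -4*11/5 = -44/5 ≈ -8.8000)
G*(-50 + k) = (2*√6)*(-50 - 44/5) = (2*√6)*(-294/5) = -588*√6/5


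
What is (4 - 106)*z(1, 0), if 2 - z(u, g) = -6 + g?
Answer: -816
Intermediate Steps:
z(u, g) = 8 - g (z(u, g) = 2 - (-6 + g) = 2 + (6 - g) = 8 - g)
(4 - 106)*z(1, 0) = (4 - 106)*(8 - 1*0) = -102*(8 + 0) = -102*8 = -816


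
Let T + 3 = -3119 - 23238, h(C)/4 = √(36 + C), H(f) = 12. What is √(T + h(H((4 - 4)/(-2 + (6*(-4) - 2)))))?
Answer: 2*√(-6590 + 4*√3) ≈ 162.27*I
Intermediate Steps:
h(C) = 4*√(36 + C)
T = -26360 (T = -3 + (-3119 - 23238) = -3 - 26357 = -26360)
√(T + h(H((4 - 4)/(-2 + (6*(-4) - 2))))) = √(-26360 + 4*√(36 + 12)) = √(-26360 + 4*√48) = √(-26360 + 4*(4*√3)) = √(-26360 + 16*√3)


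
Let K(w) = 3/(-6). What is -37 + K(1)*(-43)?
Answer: -31/2 ≈ -15.500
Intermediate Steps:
K(w) = -1/2 (K(w) = 3*(-1/6) = -1/2)
-37 + K(1)*(-43) = -37 - 1/2*(-43) = -37 + 43/2 = -31/2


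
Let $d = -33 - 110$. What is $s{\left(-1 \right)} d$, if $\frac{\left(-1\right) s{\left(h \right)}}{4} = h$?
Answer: $-572$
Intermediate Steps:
$d = -143$ ($d = -33 - 110 = -143$)
$s{\left(h \right)} = - 4 h$
$s{\left(-1 \right)} d = \left(-4\right) \left(-1\right) \left(-143\right) = 4 \left(-143\right) = -572$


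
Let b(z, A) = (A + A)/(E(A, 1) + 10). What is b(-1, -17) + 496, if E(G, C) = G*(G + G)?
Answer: 145807/294 ≈ 495.94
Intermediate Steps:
E(G, C) = 2*G² (E(G, C) = G*(2*G) = 2*G²)
b(z, A) = 2*A/(10 + 2*A²) (b(z, A) = (A + A)/(2*A² + 10) = (2*A)/(10 + 2*A²) = 2*A/(10 + 2*A²))
b(-1, -17) + 496 = -17/(5 + (-17)²) + 496 = -17/(5 + 289) + 496 = -17/294 + 496 = 145807/294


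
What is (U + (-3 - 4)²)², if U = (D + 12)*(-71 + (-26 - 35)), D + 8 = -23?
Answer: 6538249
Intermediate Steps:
D = -31 (D = -8 - 23 = -31)
U = 2508 (U = (-31 + 12)*(-71 + (-26 - 35)) = -19*(-71 - 61) = -19*(-132) = 2508)
(U + (-3 - 4)²)² = (2508 + (-3 - 4)²)² = (2508 + (-7)²)² = (2508 + 49)² = 2557² = 6538249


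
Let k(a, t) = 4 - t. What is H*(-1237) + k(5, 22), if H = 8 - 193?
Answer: 228827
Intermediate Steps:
H = -185
H*(-1237) + k(5, 22) = -185*(-1237) + (4 - 1*22) = 228845 + (4 - 22) = 228845 - 18 = 228827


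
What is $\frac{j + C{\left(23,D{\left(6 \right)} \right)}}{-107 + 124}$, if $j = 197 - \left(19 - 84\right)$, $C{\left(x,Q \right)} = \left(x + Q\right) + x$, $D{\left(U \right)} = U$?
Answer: $\frac{314}{17} \approx 18.471$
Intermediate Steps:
$C{\left(x,Q \right)} = Q + 2 x$ ($C{\left(x,Q \right)} = \left(Q + x\right) + x = Q + 2 x$)
$j = 262$ ($j = 197 - -65 = 197 + 65 = 262$)
$\frac{j + C{\left(23,D{\left(6 \right)} \right)}}{-107 + 124} = \frac{262 + \left(6 + 2 \cdot 23\right)}{-107 + 124} = \frac{262 + \left(6 + 46\right)}{17} = \left(262 + 52\right) \frac{1}{17} = 314 \cdot \frac{1}{17} = \frac{314}{17}$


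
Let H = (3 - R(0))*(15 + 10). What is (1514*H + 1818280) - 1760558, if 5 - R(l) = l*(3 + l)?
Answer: -17978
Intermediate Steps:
R(l) = 5 - l*(3 + l)
H = -50 (H = (3 - (5 - 1*0**2 - 3*0))*(15 + 10) = (3 - (5 - 1*0 + 0))*25 = (3 - (5 + 0 + 0))*25 = (3 - 1*5)*25 = (3 - 5)*25 = -2*25 = -50)
(1514*H + 1818280) - 1760558 = (1514*(-50) + 1818280) - 1760558 = (-75700 + 1818280) - 1760558 = 1742580 - 1760558 = -17978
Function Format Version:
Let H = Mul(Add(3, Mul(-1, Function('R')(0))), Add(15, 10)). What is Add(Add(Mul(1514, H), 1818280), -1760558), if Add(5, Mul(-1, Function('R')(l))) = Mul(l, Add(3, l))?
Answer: -17978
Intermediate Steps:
Function('R')(l) = Add(5, Mul(-1, l, Add(3, l))) (Function('R')(l) = Add(5, Mul(-1, Mul(l, Add(3, l)))) = Add(5, Mul(-1, l, Add(3, l))))
H = -50 (H = Mul(Add(3, Mul(-1, Add(5, Mul(-1, Pow(0, 2)), Mul(-3, 0)))), Add(15, 10)) = Mul(Add(3, Mul(-1, Add(5, Mul(-1, 0), 0))), 25) = Mul(Add(3, Mul(-1, Add(5, 0, 0))), 25) = Mul(Add(3, Mul(-1, 5)), 25) = Mul(Add(3, -5), 25) = Mul(-2, 25) = -50)
Add(Add(Mul(1514, H), 1818280), -1760558) = Add(Add(Mul(1514, -50), 1818280), -1760558) = Add(Add(-75700, 1818280), -1760558) = Add(1742580, -1760558) = -17978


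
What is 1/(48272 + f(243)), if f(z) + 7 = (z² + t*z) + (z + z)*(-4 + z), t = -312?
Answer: 1/147652 ≈ 6.7727e-6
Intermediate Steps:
f(z) = -7 + z² - 312*z + 2*z*(-4 + z) (f(z) = -7 + ((z² - 312*z) + (z + z)*(-4 + z)) = -7 + ((z² - 312*z) + (2*z)*(-4 + z)) = -7 + ((z² - 312*z) + 2*z*(-4 + z)) = -7 + (z² - 312*z + 2*z*(-4 + z)) = -7 + z² - 312*z + 2*z*(-4 + z))
1/(48272 + f(243)) = 1/(48272 + (-7 - 320*243 + 3*243²)) = 1/(48272 + (-7 - 77760 + 3*59049)) = 1/(48272 + (-7 - 77760 + 177147)) = 1/(48272 + 99380) = 1/147652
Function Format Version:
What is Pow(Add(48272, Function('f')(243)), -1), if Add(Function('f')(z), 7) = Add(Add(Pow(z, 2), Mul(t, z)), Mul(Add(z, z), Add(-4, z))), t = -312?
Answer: Rational(1, 147652) ≈ 6.7727e-6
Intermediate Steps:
Function('f')(z) = Add(-7, Pow(z, 2), Mul(-312, z), Mul(2, z, Add(-4, z))) (Function('f')(z) = Add(-7, Add(Add(Pow(z, 2), Mul(-312, z)), Mul(Add(z, z), Add(-4, z)))) = Add(-7, Add(Add(Pow(z, 2), Mul(-312, z)), Mul(Mul(2, z), Add(-4, z)))) = Add(-7, Add(Add(Pow(z, 2), Mul(-312, z)), Mul(2, z, Add(-4, z)))) = Add(-7, Add(Pow(z, 2), Mul(-312, z), Mul(2, z, Add(-4, z)))) = Add(-7, Pow(z, 2), Mul(-312, z), Mul(2, z, Add(-4, z))))
Pow(Add(48272, Function('f')(243)), -1) = Pow(Add(48272, Add(-7, Mul(-320, 243), Mul(3, Pow(243, 2)))), -1) = Pow(Add(48272, Add(-7, -77760, Mul(3, 59049))), -1) = Pow(Add(48272, Add(-7, -77760, 177147)), -1) = Pow(Add(48272, 99380), -1) = Pow(147652, -1) = Rational(1, 147652)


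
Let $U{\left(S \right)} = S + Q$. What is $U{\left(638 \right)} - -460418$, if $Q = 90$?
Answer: $461146$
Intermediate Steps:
$U{\left(S \right)} = 90 + S$ ($U{\left(S \right)} = S + 90 = 90 + S$)
$U{\left(638 \right)} - -460418 = \left(90 + 638\right) - -460418 = 728 + 460418 = 461146$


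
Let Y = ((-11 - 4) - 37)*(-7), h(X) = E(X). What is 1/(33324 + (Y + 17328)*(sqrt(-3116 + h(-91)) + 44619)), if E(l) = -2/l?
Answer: 748316387/590746329415257675 - 4423*I*sqrt(2867046)/4725970635322061400 ≈ 1.2667e-9 - 1.5847e-12*I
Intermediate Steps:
h(X) = -2/X
Y = 364 (Y = (-15 - 37)*(-7) = -52*(-7) = 364)
1/(33324 + (Y + 17328)*(sqrt(-3116 + h(-91)) + 44619)) = 1/(33324 + (364 + 17328)*(sqrt(-3116 - 2/(-91)) + 44619)) = 1/(33324 + 17692*(sqrt(-3116 - 2*(-1/91)) + 44619)) = 1/(33324 + 17692*(sqrt(-3116 + 2/91) + 44619)) = 1/(33324 + 17692*(sqrt(-283554/91) + 44619)) = 1/(33324 + 17692*(3*I*sqrt(2867046)/91 + 44619)) = 1/(33324 + 17692*(44619 + 3*I*sqrt(2867046)/91)) = 1/(33324 + (789399348 + 53076*I*sqrt(2867046)/91)) = 1/(789432672 + 53076*I*sqrt(2867046)/91)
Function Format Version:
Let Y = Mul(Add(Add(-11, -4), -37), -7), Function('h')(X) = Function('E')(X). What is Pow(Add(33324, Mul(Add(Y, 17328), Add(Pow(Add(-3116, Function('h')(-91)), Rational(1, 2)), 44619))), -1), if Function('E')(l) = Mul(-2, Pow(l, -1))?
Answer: Add(Rational(748316387, 590746329415257675), Mul(Rational(-4423, 4725970635322061400), I, Pow(2867046, Rational(1, 2)))) ≈ Add(1.2667e-9, Mul(-1.5847e-12, I))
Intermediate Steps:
Function('h')(X) = Mul(-2, Pow(X, -1))
Y = 364 (Y = Mul(Add(-15, -37), -7) = Mul(-52, -7) = 364)
Pow(Add(33324, Mul(Add(Y, 17328), Add(Pow(Add(-3116, Function('h')(-91)), Rational(1, 2)), 44619))), -1) = Pow(Add(33324, Mul(Add(364, 17328), Add(Pow(Add(-3116, Mul(-2, Pow(-91, -1))), Rational(1, 2)), 44619))), -1) = Pow(Add(33324, Mul(17692, Add(Pow(Add(-3116, Mul(-2, Rational(-1, 91))), Rational(1, 2)), 44619))), -1) = Pow(Add(33324, Mul(17692, Add(Pow(Add(-3116, Rational(2, 91)), Rational(1, 2)), 44619))), -1) = Pow(Add(33324, Mul(17692, Add(Pow(Rational(-283554, 91), Rational(1, 2)), 44619))), -1) = Pow(Add(33324, Mul(17692, Add(Mul(Rational(3, 91), I, Pow(2867046, Rational(1, 2))), 44619))), -1) = Pow(Add(33324, Mul(17692, Add(44619, Mul(Rational(3, 91), I, Pow(2867046, Rational(1, 2)))))), -1) = Pow(Add(33324, Add(789399348, Mul(Rational(53076, 91), I, Pow(2867046, Rational(1, 2))))), -1) = Pow(Add(789432672, Mul(Rational(53076, 91), I, Pow(2867046, Rational(1, 2)))), -1)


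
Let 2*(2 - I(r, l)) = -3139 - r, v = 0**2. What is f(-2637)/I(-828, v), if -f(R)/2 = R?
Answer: 10548/2315 ≈ 4.5564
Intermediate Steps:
f(R) = -2*R
v = 0
I(r, l) = 3143/2 + r/2 (I(r, l) = 2 - (-3139 - r)/2 = 2 + (3139/2 + r/2) = 3143/2 + r/2)
f(-2637)/I(-828, v) = (-2*(-2637))/(3143/2 + (1/2)*(-828)) = 5274/(3143/2 - 414) = 5274/(2315/2) = 5274*(2/2315) = 10548/2315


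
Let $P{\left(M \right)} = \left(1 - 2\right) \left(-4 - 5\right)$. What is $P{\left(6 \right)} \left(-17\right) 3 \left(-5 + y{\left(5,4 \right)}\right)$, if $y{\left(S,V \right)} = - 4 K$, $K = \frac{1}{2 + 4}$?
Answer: $2601$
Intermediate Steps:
$K = \frac{1}{6} \approx 0.16667$
$y{\left(S,V \right)} = - \frac{2}{3}$ ($y{\left(S,V \right)} = \left(-4\right) \frac{1}{6} = - \frac{2}{3}$)
$P{\left(M \right)} = 9$ ($P{\left(M \right)} = \left(-1\right) \left(-9\right) = 9$)
$P{\left(6 \right)} \left(-17\right) 3 \left(-5 + y{\left(5,4 \right)}\right) = 9 \left(-17\right) 3 \left(-5 - \frac{2}{3}\right) = - 153 \cdot 3 \left(- \frac{17}{3}\right) = \left(-153\right) \left(-17\right) = 2601$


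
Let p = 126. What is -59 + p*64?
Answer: 8005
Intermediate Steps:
-59 + p*64 = -59 + 126*64 = -59 + 8064 = 8005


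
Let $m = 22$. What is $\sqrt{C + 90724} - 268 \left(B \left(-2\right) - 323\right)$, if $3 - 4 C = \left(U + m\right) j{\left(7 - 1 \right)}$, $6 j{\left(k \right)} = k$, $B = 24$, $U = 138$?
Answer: $99428 + \frac{\sqrt{362739}}{2} \approx 99729.0$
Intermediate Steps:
$j{\left(k \right)} = \frac{k}{6}$
$C = - \frac{157}{4}$ ($C = \frac{3}{4} - \frac{\left(138 + 22\right) \frac{7 - 1}{6}}{4} = \frac{3}{4} - \frac{160 \cdot \frac{1}{6} \cdot 6}{4} = \frac{3}{4} - \frac{160 \cdot 1}{4} = \frac{3}{4} - 40 = - \frac{157}{4} \approx -39.25$)
$\sqrt{C + 90724} - 268 \left(B \left(-2\right) - 323\right) = \sqrt{- \frac{157}{4} + 90724} - 268 \left(24 \left(-2\right) - 323\right) = \sqrt{\frac{362739}{4}} - 268 \left(-48 - 323\right) = \frac{\sqrt{362739}}{2} - -99428 = \frac{\sqrt{362739}}{2} + 99428 = 99428 + \frac{\sqrt{362739}}{2}$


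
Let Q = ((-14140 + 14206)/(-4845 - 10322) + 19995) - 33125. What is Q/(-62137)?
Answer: 199142776/942431879 ≈ 0.21131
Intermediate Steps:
Q = -199142776/15167 (Q = (66/(-15167) + 19995) - 33125 = (66*(-1/15167) + 19995) - 33125 = (-66/15167 + 19995) - 33125 = 303264099/15167 - 33125 = -199142776/15167 ≈ -13130.)
Q/(-62137) = -199142776/15167/(-62137) = -199142776/15167*(-1/62137) = 199142776/942431879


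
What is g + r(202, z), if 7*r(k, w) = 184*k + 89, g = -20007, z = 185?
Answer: -102792/7 ≈ -14685.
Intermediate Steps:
r(k, w) = 89/7 + 184*k/7 (r(k, w) = (184*k + 89)/7 = (89 + 184*k)/7 = 89/7 + 184*k/7)
g + r(202, z) = -20007 + (89/7 + (184/7)*202) = -20007 + (89/7 + 37168/7) = -20007 + 37257/7 = -102792/7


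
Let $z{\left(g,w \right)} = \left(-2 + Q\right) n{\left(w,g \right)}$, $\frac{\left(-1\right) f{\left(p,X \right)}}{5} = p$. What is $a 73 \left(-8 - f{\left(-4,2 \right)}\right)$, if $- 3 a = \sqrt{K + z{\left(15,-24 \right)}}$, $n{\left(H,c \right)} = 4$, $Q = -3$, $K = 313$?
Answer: $\frac{2044 \sqrt{293}}{3} \approx 11663.0$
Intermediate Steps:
$f{\left(p,X \right)} = - 5 p$
$z{\left(g,w \right)} = -20$ ($z{\left(g,w \right)} = \left(-2 - 3\right) 4 = \left(-5\right) 4 = -20$)
$a = - \frac{\sqrt{293}}{3}$ ($a = - \frac{\sqrt{313 - 20}}{3} = - \frac{\sqrt{293}}{3} \approx -5.7057$)
$a 73 \left(-8 - f{\left(-4,2 \right)}\right) = - \frac{\sqrt{293}}{3} \cdot 73 \left(-8 - \left(-5\right) \left(-4\right)\right) = - \frac{\sqrt{293}}{3} \cdot 73 \left(-8 - 20\right) = - \frac{\sqrt{293}}{3} \cdot 73 \left(-28\right) = - \frac{\sqrt{293}}{3} \left(-2044\right) = \frac{2044 \sqrt{293}}{3}$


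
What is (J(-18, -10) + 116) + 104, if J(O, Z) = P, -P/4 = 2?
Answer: 212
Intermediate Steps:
P = -8 (P = -4*2 = -8)
J(O, Z) = -8
(J(-18, -10) + 116) + 104 = (-8 + 116) + 104 = 108 + 104 = 212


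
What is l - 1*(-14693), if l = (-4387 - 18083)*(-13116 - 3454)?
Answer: 372342593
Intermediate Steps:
l = 372327900 (l = -22470*(-16570) = 372327900)
l - 1*(-14693) = 372327900 - 1*(-14693) = 372327900 + 14693 = 372342593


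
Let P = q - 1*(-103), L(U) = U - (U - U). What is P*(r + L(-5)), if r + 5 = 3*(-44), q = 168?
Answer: -38482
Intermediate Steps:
r = -137 (r = -5 + 3*(-44) = -5 - 132 = -137)
L(U) = U (L(U) = U - 1*0 = U + 0 = U)
P = 271 (P = 168 - 1*(-103) = 168 + 103 = 271)
P*(r + L(-5)) = 271*(-137 - 5) = 271*(-142) = -38482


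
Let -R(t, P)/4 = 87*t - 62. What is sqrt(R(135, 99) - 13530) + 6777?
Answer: 6777 + I*sqrt(60262) ≈ 6777.0 + 245.48*I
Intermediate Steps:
R(t, P) = 248 - 348*t (R(t, P) = -4*(87*t - 62) = -4*(-62 + 87*t) = 248 - 348*t)
sqrt(R(135, 99) - 13530) + 6777 = sqrt((248 - 348*135) - 13530) + 6777 = sqrt((248 - 46980) - 13530) + 6777 = sqrt(-46732 - 13530) + 6777 = sqrt(-60262) + 6777 = I*sqrt(60262) + 6777 = 6777 + I*sqrt(60262)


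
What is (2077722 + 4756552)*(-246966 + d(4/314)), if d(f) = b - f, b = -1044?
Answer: -266110035942728/157 ≈ -1.6950e+12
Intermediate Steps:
d(f) = -1044 - f
(2077722 + 4756552)*(-246966 + d(4/314)) = (2077722 + 4756552)*(-246966 + (-1044 - 4/314)) = 6834274*(-246966 + (-1044 - 4/314)) = 6834274*(-246966 + (-1044 - 1*2/157)) = 6834274*(-246966 + (-1044 - 2/157)) = 6834274*(-246966 - 163910/157) = 6834274*(-38937572/157) = -266110035942728/157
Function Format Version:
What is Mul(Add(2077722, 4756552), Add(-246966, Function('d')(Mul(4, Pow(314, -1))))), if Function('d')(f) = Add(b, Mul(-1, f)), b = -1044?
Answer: Rational(-266110035942728, 157) ≈ -1.6950e+12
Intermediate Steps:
Function('d')(f) = Add(-1044, Mul(-1, f))
Mul(Add(2077722, 4756552), Add(-246966, Function('d')(Mul(4, Pow(314, -1))))) = Mul(Add(2077722, 4756552), Add(-246966, Add(-1044, Mul(-1, Mul(4, Pow(314, -1)))))) = Mul(6834274, Add(-246966, Add(-1044, Mul(-1, Mul(4, Rational(1, 314)))))) = Mul(6834274, Add(-246966, Add(-1044, Mul(-1, Rational(2, 157))))) = Mul(6834274, Add(-246966, Add(-1044, Rational(-2, 157)))) = Mul(6834274, Add(-246966, Rational(-163910, 157))) = Mul(6834274, Rational(-38937572, 157)) = Rational(-266110035942728, 157)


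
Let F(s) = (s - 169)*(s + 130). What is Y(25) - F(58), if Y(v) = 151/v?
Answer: 521851/25 ≈ 20874.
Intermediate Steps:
F(s) = (-169 + s)*(130 + s)
Y(25) - F(58) = 151/25 - (-21970 + 58**2 - 39*58) = 151*(1/25) - (-21970 + 3364 - 2262) = 151/25 - 1*(-20868) = 151/25 + 20868 = 521851/25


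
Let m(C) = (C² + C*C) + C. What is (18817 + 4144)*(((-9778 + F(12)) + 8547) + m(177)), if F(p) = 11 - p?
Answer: 1414466483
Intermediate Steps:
m(C) = C + 2*C² (m(C) = (C² + C²) + C = 2*C² + C = C + 2*C²)
(18817 + 4144)*(((-9778 + F(12)) + 8547) + m(177)) = (18817 + 4144)*(((-9778 + (11 - 1*12)) + 8547) + 177*(1 + 2*177)) = 22961*(((-9778 + (11 - 12)) + 8547) + 177*(1 + 354)) = 22961*(((-9778 - 1) + 8547) + 177*355) = 22961*((-9779 + 8547) + 62835) = 22961*(-1232 + 62835) = 22961*61603 = 1414466483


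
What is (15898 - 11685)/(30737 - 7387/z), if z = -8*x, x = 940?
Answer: 31681760/231149627 ≈ 0.13706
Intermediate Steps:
z = -7520 (z = -8*940 = -7520)
(15898 - 11685)/(30737 - 7387/z) = (15898 - 11685)/(30737 - 7387/(-7520)) = 4213/(30737 - 7387*(-1/7520)) = 4213/(30737 + 7387/7520) = 4213/(231149627/7520) = 4213*(7520/231149627) = 31681760/231149627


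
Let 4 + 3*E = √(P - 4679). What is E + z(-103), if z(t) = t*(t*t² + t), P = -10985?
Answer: 337684466/3 + 4*I*√979/3 ≈ 1.1256e+8 + 41.719*I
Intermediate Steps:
z(t) = t*(t + t³) (z(t) = t*(t³ + t) = t*(t + t³))
E = -4/3 + 4*I*√979/3 (E = -4/3 + √(-10985 - 4679)/3 = -4/3 + √(-15664)/3 = -4/3 + (4*I*√979)/3 = -4/3 + 4*I*√979/3 ≈ -1.3333 + 41.719*I)
E + z(-103) = (-4/3 + 4*I*√979/3) + ((-103)² + (-103)⁴) = (-4/3 + 4*I*√979/3) + (10609 + 112550881) = (-4/3 + 4*I*√979/3) + 112561490 = 337684466/3 + 4*I*√979/3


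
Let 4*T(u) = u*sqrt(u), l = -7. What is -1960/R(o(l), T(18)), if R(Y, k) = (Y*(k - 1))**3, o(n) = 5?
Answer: -3432352/9606014575 - 3111696*sqrt(2)/1921202915 ≈ -0.0026479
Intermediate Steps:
T(u) = u**(3/2)/4 (T(u) = (u*sqrt(u))/4 = u**(3/2)/4)
R(Y, k) = Y**3*(-1 + k)**3 (R(Y, k) = (Y*(-1 + k))**3 = Y**3*(-1 + k)**3)
-1960/R(o(l), T(18)) = -1960*1/(125*(-1 + 18**(3/2)/4)**3) = -1960*1/(125*(-1 + (54*sqrt(2))/4)**3) = -1960*1/(125*(-1 + 27*sqrt(2)/2)**3) = -392/(25*(-1 + 27*sqrt(2)/2)**3)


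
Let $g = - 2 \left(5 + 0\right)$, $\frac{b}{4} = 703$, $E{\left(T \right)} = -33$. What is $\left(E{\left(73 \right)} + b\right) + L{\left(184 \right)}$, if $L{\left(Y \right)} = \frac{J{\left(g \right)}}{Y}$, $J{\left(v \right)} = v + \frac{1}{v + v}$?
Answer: $\frac{10226519}{3680} \approx 2778.9$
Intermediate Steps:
$b = 2812$ ($b = 4 \cdot 703 = 2812$)
$g = -10$ ($g = \left(-2\right) 5 = -10$)
$J{\left(v \right)} = v + \frac{1}{2 v}$
$L{\left(Y \right)} = - \frac{201}{20 Y}$ ($L{\left(Y \right)} = \frac{-10 + \frac{1}{2 \left(-10\right)}}{Y} = \frac{-10 + \frac{1}{2} \left(- \frac{1}{10}\right)}{Y} = \frac{-10 - \frac{1}{20}}{Y} = - \frac{201}{20 Y}$)
$\left(E{\left(73 \right)} + b\right) + L{\left(184 \right)} = \left(-33 + 2812\right) - \frac{201}{20 \cdot 184} = 2779 - \frac{201}{3680} = \frac{10226519}{3680}$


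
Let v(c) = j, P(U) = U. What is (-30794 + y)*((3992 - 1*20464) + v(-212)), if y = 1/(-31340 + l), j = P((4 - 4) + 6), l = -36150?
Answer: 17110537373213/33745 ≈ 5.0705e+8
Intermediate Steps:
j = 6 (j = (4 - 4) + 6 = 0 + 6 = 6)
y = -1/67490 (y = 1/(-31340 - 36150) = 1/(-67490) = -1/67490 ≈ -1.4817e-5)
v(c) = 6
(-30794 + y)*((3992 - 1*20464) + v(-212)) = (-30794 - 1/67490)*((3992 - 1*20464) + 6) = -2078287061*((3992 - 20464) + 6)/67490 = -2078287061*(-16472 + 6)/67490 = -2078287061/67490*(-16466) = 17110537373213/33745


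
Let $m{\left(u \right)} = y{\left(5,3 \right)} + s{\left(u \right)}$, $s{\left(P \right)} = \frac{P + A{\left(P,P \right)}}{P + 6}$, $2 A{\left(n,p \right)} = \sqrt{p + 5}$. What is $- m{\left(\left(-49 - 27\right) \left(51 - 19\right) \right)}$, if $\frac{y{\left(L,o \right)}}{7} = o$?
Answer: $- \frac{26689}{1213} + \frac{i \sqrt{2427}}{4852} \approx -22.002 + 0.010153 i$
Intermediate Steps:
$A{\left(n,p \right)} = \frac{\sqrt{5 + p}}{2}$ ($A{\left(n,p \right)} = \frac{\sqrt{p + 5}}{2} = \frac{\sqrt{5 + p}}{2}$)
$y{\left(L,o \right)} = 7 o$
$s{\left(P \right)} = \frac{P + \frac{\sqrt{5 + P}}{2}}{6 + P}$ ($s{\left(P \right)} = \frac{P + \frac{\sqrt{5 + P}}{2}}{P + 6} = \frac{P + \frac{\sqrt{5 + P}}{2}}{6 + P}$)
$m{\left(u \right)} = 21 + \frac{u + \frac{\sqrt{5 + u}}{2}}{6 + u}$ ($m{\left(u \right)} = 7 \cdot 3 + \frac{u + \frac{\sqrt{5 + u}}{2}}{6 + u} = 21 + \frac{u + \frac{\sqrt{5 + u}}{2}}{6 + u}$)
$- m{\left(\left(-49 - 27\right) \left(51 - 19\right) \right)} = - \frac{252 + \sqrt{5 + \left(-49 - 27\right) \left(51 - 19\right)} + 44 \left(-49 - 27\right) \left(51 - 19\right)}{2 \left(6 + \left(-49 - 27\right) \left(51 - 19\right)\right)} = - \frac{252 + \sqrt{5 - 2432} + 44 \left(\left(-76\right) 32\right)}{2 \left(6 - 2432\right)} = - \frac{252 + \sqrt{5 - 2432} + 44 \left(-2432\right)}{2 \left(6 - 2432\right)} = - \frac{252 + \sqrt{-2427} - 107008}{2 \left(-2426\right)} = - \frac{\left(-1\right) \left(252 + i \sqrt{2427} - 107008\right)}{2 \cdot 2426} = - \frac{\left(-1\right) \left(-106756 + i \sqrt{2427}\right)}{2 \cdot 2426} = - (\frac{26689}{1213} - \frac{i \sqrt{2427}}{4852}) = - \frac{26689}{1213} + \frac{i \sqrt{2427}}{4852}$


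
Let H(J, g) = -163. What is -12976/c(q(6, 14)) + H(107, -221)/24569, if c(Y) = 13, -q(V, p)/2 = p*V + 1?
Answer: -318809463/319397 ≈ -998.16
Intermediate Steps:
q(V, p) = -2 - 2*V*p (q(V, p) = -2*(p*V + 1) = -2*(V*p + 1) = -2*(1 + V*p) = -2 - 2*V*p)
-12976/c(q(6, 14)) + H(107, -221)/24569 = -12976/13 - 163/24569 = -318809463/319397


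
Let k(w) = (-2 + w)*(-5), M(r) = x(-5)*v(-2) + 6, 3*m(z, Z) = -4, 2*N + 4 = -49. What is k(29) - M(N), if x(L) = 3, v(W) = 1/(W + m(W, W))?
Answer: -1401/10 ≈ -140.10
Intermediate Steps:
N = -53/2 (N = -2 + (½)*(-49) = -2 - 49/2 = -53/2 ≈ -26.500)
m(z, Z) = -4/3 (m(z, Z) = (⅓)*(-4) = -4/3)
v(W) = 1/(-4/3 + W) (v(W) = 1/(W - 4/3) = 1/(-4/3 + W))
M(r) = 51/10 (M(r) = 3*(3/(-4 + 3*(-2))) + 6 = 3*(3/(-4 - 6)) + 6 = 3*(3/(-10)) + 6 = 3*(3*(-⅒)) + 6 = 3*(-3/10) + 6 = -9/10 + 6 = 51/10)
k(w) = 10 - 5*w
k(29) - M(N) = (10 - 5*29) - 1*51/10 = (10 - 145) - 51/10 = -135 - 51/10 = -1401/10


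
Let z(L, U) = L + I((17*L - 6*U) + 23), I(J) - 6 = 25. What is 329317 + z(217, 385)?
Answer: 329565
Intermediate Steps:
I(J) = 31 (I(J) = 6 + 25 = 31)
z(L, U) = 31 + L (z(L, U) = L + 31 = 31 + L)
329317 + z(217, 385) = 329317 + (31 + 217) = 329317 + 248 = 329565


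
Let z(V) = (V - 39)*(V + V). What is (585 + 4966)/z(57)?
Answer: 5551/2052 ≈ 2.7052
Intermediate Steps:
z(V) = 2*V*(-39 + V) (z(V) = (-39 + V)*(2*V) = 2*V*(-39 + V))
(585 + 4966)/z(57) = (585 + 4966)/((2*57*(-39 + 57))) = 5551/((2*57*18)) = 5551/2052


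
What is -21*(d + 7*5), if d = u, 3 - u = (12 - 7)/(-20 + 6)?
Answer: -1611/2 ≈ -805.50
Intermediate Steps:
u = 47/14 (u = 3 - (12 - 7)/(-20 + 6) = 3 - 5/(-14) = 3 - 5*(-1)/14 = 3 - 1*(-5/14) = 3 + 5/14 = 47/14 ≈ 3.3571)
d = 47/14 ≈ 3.3571
-21*(d + 7*5) = -21*(47/14 + 7*5) = -21*(47/14 + 35) = -21*537/14 = -1611/2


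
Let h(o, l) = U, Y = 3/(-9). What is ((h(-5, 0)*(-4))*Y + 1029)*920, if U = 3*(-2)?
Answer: 939320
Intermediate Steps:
U = -6
Y = -⅓ (Y = 3*(-⅑) = -⅓ ≈ -0.33333)
h(o, l) = -6
((h(-5, 0)*(-4))*Y + 1029)*920 = (-6*(-4)*(-⅓) + 1029)*920 = (24*(-⅓) + 1029)*920 = (-8 + 1029)*920 = 1021*920 = 939320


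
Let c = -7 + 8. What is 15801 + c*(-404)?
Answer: 15397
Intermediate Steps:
c = 1
15801 + c*(-404) = 15801 + 1*(-404) = 15801 - 404 = 15397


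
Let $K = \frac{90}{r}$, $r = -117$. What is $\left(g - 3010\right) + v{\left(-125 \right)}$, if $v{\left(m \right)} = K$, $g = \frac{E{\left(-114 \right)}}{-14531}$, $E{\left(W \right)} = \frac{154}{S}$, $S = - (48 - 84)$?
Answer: $- \frac{930671011}{309114} \approx -3010.8$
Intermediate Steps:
$S = 36$ ($S = \left(-1\right) \left(-36\right) = 36$)
$E{\left(W \right)} = \frac{77}{18}$ ($E{\left(W \right)} = \frac{154}{36} = 154 \cdot \frac{1}{36} = \frac{77}{18}$)
$g = - \frac{7}{23778}$ ($g = \frac{77}{18 \left(-14531\right)} = \frac{77}{18} \left(- \frac{1}{14531}\right) = - \frac{7}{23778} \approx -0.00029439$)
$K = - \frac{10}{13}$ ($K = \frac{90}{-117} = 90 \left(- \frac{1}{117}\right) = - \frac{10}{13} \approx -0.76923$)
$v{\left(m \right)} = - \frac{10}{13}$
$\left(g - 3010\right) + v{\left(-125 \right)} = \left(- \frac{7}{23778} - 3010\right) - \frac{10}{13} = - \frac{71571787}{23778} - \frac{10}{13} = - \frac{930671011}{309114}$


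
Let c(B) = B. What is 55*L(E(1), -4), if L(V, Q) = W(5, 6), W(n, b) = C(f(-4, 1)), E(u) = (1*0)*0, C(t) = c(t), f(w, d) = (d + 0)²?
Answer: 55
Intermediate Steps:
f(w, d) = d²
C(t) = t
E(u) = 0 (E(u) = 0*0 = 0)
W(n, b) = 1 (W(n, b) = 1² = 1)
L(V, Q) = 1
55*L(E(1), -4) = 55*1 = 55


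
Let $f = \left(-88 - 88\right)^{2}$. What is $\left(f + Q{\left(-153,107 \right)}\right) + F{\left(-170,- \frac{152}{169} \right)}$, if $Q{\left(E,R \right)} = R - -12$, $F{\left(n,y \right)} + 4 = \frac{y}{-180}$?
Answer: $\frac{236447093}{7605} \approx 31091.0$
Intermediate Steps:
$F{\left(n,y \right)} = -4 - \frac{y}{180}$ ($F{\left(n,y \right)} = -4 + \frac{y}{-180} = -4 + y \left(- \frac{1}{180}\right) = -4 - \frac{y}{180}$)
$Q{\left(E,R \right)} = 12 + R$ ($Q{\left(E,R \right)} = R + 12 = 12 + R$)
$f = 30976$ ($f = \left(-176\right)^{2} = 30976$)
$\left(f + Q{\left(-153,107 \right)}\right) + F{\left(-170,- \frac{152}{169} \right)} = \left(30976 + \left(12 + 107\right)\right) - \left(4 + \frac{\left(-152\right) \frac{1}{169}}{180}\right) = \left(30976 + 119\right) - \left(4 + \frac{\left(-152\right) \frac{1}{169}}{180}\right) = 31095 - \frac{30382}{7605} = \frac{236447093}{7605}$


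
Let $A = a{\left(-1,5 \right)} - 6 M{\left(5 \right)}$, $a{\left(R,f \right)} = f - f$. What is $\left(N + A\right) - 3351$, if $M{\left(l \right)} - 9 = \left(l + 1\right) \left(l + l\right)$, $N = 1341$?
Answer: $-2424$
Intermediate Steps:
$a{\left(R,f \right)} = 0$
$M{\left(l \right)} = 9 + 2 l \left(1 + l\right)$ ($M{\left(l \right)} = 9 + \left(l + 1\right) \left(l + l\right) = 9 + \left(1 + l\right) 2 l = 9 + 2 l \left(1 + l\right)$)
$A = -414$ ($A = 0 - 6 \left(9 + 2 \cdot 5 + 2 \cdot 5^{2}\right) = 0 - 6 \left(9 + 10 + 2 \cdot 25\right) = 0 - 6 \left(9 + 10 + 50\right) = 0 - 414 = -414$)
$\left(N + A\right) - 3351 = \left(1341 - 414\right) - 3351 = 927 - 3351 = -2424$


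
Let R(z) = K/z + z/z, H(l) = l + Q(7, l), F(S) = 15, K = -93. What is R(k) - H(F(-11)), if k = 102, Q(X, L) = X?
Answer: -745/34 ≈ -21.912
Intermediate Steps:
H(l) = 7 + l (H(l) = l + 7 = 7 + l)
R(z) = 1 - 93/z (R(z) = -93/z + z/z = -93/z + 1 = 1 - 93/z)
R(k) - H(F(-11)) = (-93 + 102)/102 - (7 + 15) = (1/102)*9 - 1*22 = 3/34 - 22 = -745/34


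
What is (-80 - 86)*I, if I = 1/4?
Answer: -83/2 ≈ -41.500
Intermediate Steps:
I = ¼ ≈ 0.25000
(-80 - 86)*I = (-80 - 86)*(¼) = -166*¼ = -83/2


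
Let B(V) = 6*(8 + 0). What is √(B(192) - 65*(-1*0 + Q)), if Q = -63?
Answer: √4143 ≈ 64.366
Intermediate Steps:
B(V) = 48 (B(V) = 6*8 = 48)
√(B(192) - 65*(-1*0 + Q)) = √(48 - 65*(-1*0 - 63)) = √(48 - 65*(0 - 63)) = √(48 - 65*(-63)) = √(48 + 4095) = √4143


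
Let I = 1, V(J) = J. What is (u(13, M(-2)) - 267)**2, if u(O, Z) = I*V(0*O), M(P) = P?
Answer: 71289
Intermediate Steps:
u(O, Z) = 0 (u(O, Z) = 1*(0*O) = 1*0 = 0)
(u(13, M(-2)) - 267)**2 = (0 - 267)**2 = (-267)**2 = 71289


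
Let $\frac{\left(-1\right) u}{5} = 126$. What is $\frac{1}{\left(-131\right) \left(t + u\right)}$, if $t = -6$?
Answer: $\frac{1}{83316} \approx 1.2002 \cdot 10^{-5}$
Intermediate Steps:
$u = -630$ ($u = \left(-5\right) 126 = -630$)
$\frac{1}{\left(-131\right) \left(t + u\right)} = \frac{1}{\left(-131\right) \left(-6 - 630\right)} = \frac{1}{\left(-131\right) \left(-636\right)} = \frac{1}{83316}$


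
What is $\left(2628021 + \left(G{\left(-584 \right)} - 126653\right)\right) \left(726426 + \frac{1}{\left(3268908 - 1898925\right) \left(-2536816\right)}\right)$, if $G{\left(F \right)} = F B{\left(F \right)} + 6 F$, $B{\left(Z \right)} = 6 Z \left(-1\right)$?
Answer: $\frac{142491915926451864410407}{434424349266} \approx 3.28 \cdot 10^{11}$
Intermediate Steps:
$B{\left(Z \right)} = - 6 Z$ ($B{\left(Z \right)} = 6 \left(- Z\right) = - 6 Z$)
$G{\left(F \right)} = - 6 F^{2} + 6 F$ ($G{\left(F \right)} = F \left(- 6 F\right) + 6 F = - 6 F^{2} + 6 F$)
$\left(2628021 + \left(G{\left(-584 \right)} - 126653\right)\right) \left(726426 + \frac{1}{\left(3268908 - 1898925\right) \left(-2536816\right)}\right) = \left(2628021 + \left(6 \left(-584\right) \left(1 - -584\right) - 126653\right)\right) \left(726426 + \frac{1}{\left(3268908 - 1898925\right) \left(-2536816\right)}\right) = \left(2628021 + \left(6 \left(-584\right) \left(1 + 584\right) - 126653\right)\right) \left(726426 + \frac{1}{1369983} \left(- \frac{1}{2536816}\right)\right) = \left(2628021 + \left(6 \left(-584\right) 585 - 126653\right)\right) \left(726426 + \frac{1}{1369983} \left(- \frac{1}{2536816}\right)\right) = \left(2628021 - 2176493\right) \left(726426 - \frac{1}{3475394794128}\right) = \left(2628021 - 2176493\right) \frac{2524617138719226527}{3475394794128} = 451528 \cdot \frac{2524617138719226527}{3475394794128} = \frac{142491915926451864410407}{434424349266}$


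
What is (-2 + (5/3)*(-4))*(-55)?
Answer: 1430/3 ≈ 476.67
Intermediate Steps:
(-2 + (5/3)*(-4))*(-55) = (-2 - 20/3)*(-55) = -26/3*(-55) = 1430/3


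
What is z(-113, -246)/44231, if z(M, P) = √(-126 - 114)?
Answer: 4*I*√15/44231 ≈ 0.00035025*I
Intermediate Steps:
z(M, P) = 4*I*√15 (z(M, P) = √(-240) = 4*I*√15)
z(-113, -246)/44231 = (4*I*√15)/44231 = (4*I*√15)*(1/44231) = 4*I*√15/44231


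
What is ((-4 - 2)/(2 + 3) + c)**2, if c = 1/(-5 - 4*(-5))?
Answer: 289/225 ≈ 1.2844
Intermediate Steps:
c = 1/15 (c = 1/(-5 + 20) = 1/15 ≈ 0.066667)
((-4 - 2)/(2 + 3) + c)**2 = ((-4 - 2)/(2 + 3) + 1/15)**2 = (-6/5 + 1/15)**2 = (-17/15)**2 = 289/225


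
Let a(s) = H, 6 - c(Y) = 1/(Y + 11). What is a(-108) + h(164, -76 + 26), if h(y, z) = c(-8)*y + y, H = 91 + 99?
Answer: 3850/3 ≈ 1283.3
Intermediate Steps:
c(Y) = 6 - 1/(11 + Y) (c(Y) = 6 - 1/(Y + 11) = 6 - 1/(11 + Y))
H = 190
a(s) = 190
h(y, z) = 20*y/3 (h(y, z) = ((65 + 6*(-8))/(11 - 8))*y + y = ((65 - 48)/3)*y + y = ((⅓)*17)*y + y = 17*y/3 + y = 20*y/3)
a(-108) + h(164, -76 + 26) = 190 + (20/3)*164 = 190 + 3280/3 = 3850/3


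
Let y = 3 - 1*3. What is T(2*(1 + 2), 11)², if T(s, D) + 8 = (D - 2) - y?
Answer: 1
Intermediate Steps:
y = 0 (y = 3 - 3 = 0)
T(s, D) = -10 + D (T(s, D) = -8 + ((D - 2) - 1*0) = -8 + ((-2 + D) + 0) = -8 + (-2 + D) = -10 + D)
T(2*(1 + 2), 11)² = (-10 + 11)² = 1² = 1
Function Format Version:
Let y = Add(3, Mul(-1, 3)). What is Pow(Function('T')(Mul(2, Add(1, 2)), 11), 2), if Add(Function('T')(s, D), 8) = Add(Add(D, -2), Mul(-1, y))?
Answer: 1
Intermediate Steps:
y = 0 (y = Add(3, -3) = 0)
Function('T')(s, D) = Add(-10, D) (Function('T')(s, D) = Add(-8, Add(Add(D, -2), Mul(-1, 0))) = Add(-8, Add(Add(-2, D), 0)) = Add(-8, Add(-2, D)) = Add(-10, D))
Pow(Function('T')(Mul(2, Add(1, 2)), 11), 2) = Pow(Add(-10, 11), 2) = Pow(1, 2) = 1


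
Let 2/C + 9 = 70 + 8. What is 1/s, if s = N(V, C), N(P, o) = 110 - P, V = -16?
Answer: 1/126 ≈ 0.0079365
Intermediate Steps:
C = 2/69 (C = 2/(-9 + (70 + 8)) = 2/(-9 + 78) = 2/69 ≈ 0.028986)
s = 126 (s = 110 - 1*(-16) = 110 + 16 = 126)
1/s = 1/126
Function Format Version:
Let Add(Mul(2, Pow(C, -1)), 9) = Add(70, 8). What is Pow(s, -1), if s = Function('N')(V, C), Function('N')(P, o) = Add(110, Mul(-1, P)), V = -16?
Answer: Rational(1, 126) ≈ 0.0079365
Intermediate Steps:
C = Rational(2, 69) (C = Mul(2, Pow(Add(-9, Add(70, 8)), -1)) = Mul(2, Pow(Add(-9, 78), -1)) = Mul(2, Pow(69, -1)) = Mul(2, Rational(1, 69)) = Rational(2, 69) ≈ 0.028986)
s = 126 (s = Add(110, Mul(-1, -16)) = Add(110, 16) = 126)
Pow(s, -1) = Pow(126, -1) = Rational(1, 126)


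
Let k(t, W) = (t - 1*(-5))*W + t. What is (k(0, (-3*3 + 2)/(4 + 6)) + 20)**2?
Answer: 1089/4 ≈ 272.25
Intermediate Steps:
k(t, W) = t + W*(5 + t) (k(t, W) = (t + 5)*W + t = (5 + t)*W + t = W*(5 + t) + t = t + W*(5 + t))
(k(0, (-3*3 + 2)/(4 + 6)) + 20)**2 = ((0 + 5*((-3*3 + 2)/(4 + 6)) + ((-3*3 + 2)/(4 + 6))*0) + 20)**2 = ((0 + 5*((-9 + 2)/10) + ((-9 + 2)/10)*0) + 20)**2 = ((0 + 5*(-7*1/10) - 7*1/10*0) + 20)**2 = ((0 + 5*(-7/10) - 7/10*0) + 20)**2 = ((0 - 7/2 + 0) + 20)**2 = (-7/2 + 20)**2 = (33/2)**2 = 1089/4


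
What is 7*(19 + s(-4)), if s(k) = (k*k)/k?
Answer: 105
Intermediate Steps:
s(k) = k (s(k) = k²/k = k)
7*(19 + s(-4)) = 7*(19 - 4) = 7*15 = 105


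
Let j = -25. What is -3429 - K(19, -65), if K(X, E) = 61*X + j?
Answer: -4563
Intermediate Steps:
K(X, E) = -25 + 61*X (K(X, E) = 61*X - 25 = -25 + 61*X)
-3429 - K(19, -65) = -3429 - (-25 + 61*19) = -3429 - (-25 + 1159) = -3429 - 1*1134 = -3429 - 1134 = -4563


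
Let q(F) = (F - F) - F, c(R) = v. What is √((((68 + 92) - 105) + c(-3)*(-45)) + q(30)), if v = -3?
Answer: 4*√10 ≈ 12.649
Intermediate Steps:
c(R) = -3
q(F) = -F (q(F) = 0 - F = -F)
√((((68 + 92) - 105) + c(-3)*(-45)) + q(30)) = √((((68 + 92) - 105) - 3*(-45)) - 1*30) = √(((160 - 105) + 135) - 30) = √((55 + 135) - 30) = √(190 - 30) = √160 = 4*√10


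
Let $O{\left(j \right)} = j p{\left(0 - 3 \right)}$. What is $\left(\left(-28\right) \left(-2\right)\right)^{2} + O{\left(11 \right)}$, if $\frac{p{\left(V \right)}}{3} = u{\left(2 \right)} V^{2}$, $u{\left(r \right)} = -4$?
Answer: $1948$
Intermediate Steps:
$p{\left(V \right)} = - 12 V^{2}$ ($p{\left(V \right)} = 3 \left(- 4 V^{2}\right) = - 12 V^{2}$)
$O{\left(j \right)} = - 108 j$ ($O{\left(j \right)} = j \left(- 12 \left(0 - 3\right)^{2}\right) = j \left(- 12 \left(-3\right)^{2}\right) = j \left(\left(-12\right) 9\right) = j \left(-108\right) = - 108 j$)
$\left(\left(-28\right) \left(-2\right)\right)^{2} + O{\left(11 \right)} = \left(\left(-28\right) \left(-2\right)\right)^{2} - 1188 = 56^{2} - 1188 = 3136 - 1188 = 1948$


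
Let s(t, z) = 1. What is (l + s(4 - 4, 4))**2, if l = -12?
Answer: 121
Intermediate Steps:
(l + s(4 - 4, 4))**2 = (-12 + 1)**2 = (-11)**2 = 121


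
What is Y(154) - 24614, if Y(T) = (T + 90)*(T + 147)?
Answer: 48830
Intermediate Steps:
Y(T) = (90 + T)*(147 + T)
Y(154) - 24614 = (13230 + 154² + 237*154) - 24614 = (13230 + 23716 + 36498) - 24614 = 73444 - 24614 = 48830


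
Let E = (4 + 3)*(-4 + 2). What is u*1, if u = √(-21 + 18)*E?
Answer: -14*I*√3 ≈ -24.249*I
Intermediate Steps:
E = -14 (E = 7*(-2) = -14)
u = -14*I*√3 (u = √(-21 + 18)*(-14) = √(-3)*(-14) = (I*√3)*(-14) = -14*I*√3 ≈ -24.249*I)
u*1 = -14*I*√3*1 = -14*I*√3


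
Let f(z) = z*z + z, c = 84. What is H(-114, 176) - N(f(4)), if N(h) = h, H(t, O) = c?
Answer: 64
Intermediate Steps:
f(z) = z + z² (f(z) = z² + z = z + z²)
H(t, O) = 84
H(-114, 176) - N(f(4)) = 84 - 4*(1 + 4) = 84 - 4*5 = 84 - 1*20 = 84 - 20 = 64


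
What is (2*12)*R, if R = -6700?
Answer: -160800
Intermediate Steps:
(2*12)*R = (2*12)*(-6700) = 24*(-6700) = -160800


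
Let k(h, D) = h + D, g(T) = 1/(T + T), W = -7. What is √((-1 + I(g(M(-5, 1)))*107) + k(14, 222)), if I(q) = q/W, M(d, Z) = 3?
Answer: √410046/42 ≈ 15.246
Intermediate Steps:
g(T) = 1/(2*T)
k(h, D) = D + h
I(q) = -q/7 (I(q) = q/(-7) = q*(-⅐) = -q/7)
√((-1 + I(g(M(-5, 1)))*107) + k(14, 222)) = √((-1 - 1/(14*3)*107) + (222 + 14)) = √((-1 - 1/(14*3)*107) + 236) = √((-1 - ⅐*⅙*107) + 236) = √((-1 - 1/42*107) + 236) = √((-1 - 107/42) + 236) = √(-149/42 + 236) = √(9763/42) = √410046/42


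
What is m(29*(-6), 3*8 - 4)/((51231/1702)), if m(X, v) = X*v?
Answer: -1974320/17077 ≈ -115.61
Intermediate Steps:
m(29*(-6), 3*8 - 4)/((51231/1702)) = ((29*(-6))*(3*8 - 4))/((51231/1702)) = (-174*(24 - 4))/((51231*(1/1702))) = (-174*20)/(51231/1702) = -3480*1702/51231 = -1974320/17077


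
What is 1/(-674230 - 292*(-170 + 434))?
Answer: -1/751318 ≈ -1.3310e-6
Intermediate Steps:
1/(-674230 - 292*(-170 + 434)) = 1/(-674230 - 292*264) = 1/(-674230 - 77088) = 1/(-751318) = -1/751318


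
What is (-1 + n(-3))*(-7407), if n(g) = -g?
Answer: -14814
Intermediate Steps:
(-1 + n(-3))*(-7407) = (-1 - 1*(-3))*(-7407) = (-1 + 3)*(-7407) = 2*(-7407) = -14814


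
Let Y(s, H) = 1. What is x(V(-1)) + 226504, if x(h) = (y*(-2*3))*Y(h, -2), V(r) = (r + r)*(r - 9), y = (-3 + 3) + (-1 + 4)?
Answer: 226486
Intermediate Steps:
y = 3 (y = 0 + 3 = 3)
V(r) = 2*r*(-9 + r) (V(r) = (2*r)*(-9 + r) = 2*r*(-9 + r))
x(h) = -18 (x(h) = (3*(-2*3))*1 = (3*(-6))*1 = -18*1 = -18)
x(V(-1)) + 226504 = -18 + 226504 = 226486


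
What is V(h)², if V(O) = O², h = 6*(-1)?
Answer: 1296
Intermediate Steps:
h = -6
V(h)² = ((-6)²)² = 36² = 1296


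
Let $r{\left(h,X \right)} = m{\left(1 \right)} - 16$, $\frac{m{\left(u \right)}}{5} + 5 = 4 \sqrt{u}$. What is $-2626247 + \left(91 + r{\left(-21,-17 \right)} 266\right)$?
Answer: $-2631742$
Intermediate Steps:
$m{\left(u \right)} = -25 + 20 \sqrt{u}$ ($m{\left(u \right)} = -25 + 5 \cdot 4 \sqrt{u} = -25 + 20 \sqrt{u}$)
$r{\left(h,X \right)} = -21$ ($r{\left(h,X \right)} = \left(-25 + 20 \sqrt{1}\right) - 16 = \left(-25 + 20 \cdot 1\right) - 16 = \left(-25 + 20\right) - 16 = -5 - 16 = -21$)
$-2626247 + \left(91 + r{\left(-21,-17 \right)} 266\right) = -2626247 + \left(91 - 5586\right) = -2626247 - 5495 = -2631742$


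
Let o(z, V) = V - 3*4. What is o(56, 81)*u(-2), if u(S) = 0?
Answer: 0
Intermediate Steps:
o(z, V) = -12 + V (o(z, V) = V - 12 = -12 + V)
o(56, 81)*u(-2) = (-12 + 81)*0 = 69*0 = 0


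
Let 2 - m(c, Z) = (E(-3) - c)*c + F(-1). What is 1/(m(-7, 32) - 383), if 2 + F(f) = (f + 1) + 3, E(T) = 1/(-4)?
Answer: -4/1339 ≈ -0.0029873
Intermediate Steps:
E(T) = -¼
F(f) = 2 + f (F(f) = -2 + ((f + 1) + 3) = -2 + ((1 + f) + 3) = -2 + (4 + f) = 2 + f)
m(c, Z) = 1 - c*(-¼ - c) (m(c, Z) = 2 - ((-¼ - c)*c + (2 - 1)) = 2 - (c*(-¼ - c) + 1) = 2 - (1 + c*(-¼ - c)) = 2 + (-1 - c*(-¼ - c)) = 1 - c*(-¼ - c))
1/(m(-7, 32) - 383) = 1/((1 + (-7)² + (¼)*(-7)) - 383) = 1/((1 + 49 - 7/4) - 383) = 1/(193/4 - 383) = 1/(-1339/4) = -4/1339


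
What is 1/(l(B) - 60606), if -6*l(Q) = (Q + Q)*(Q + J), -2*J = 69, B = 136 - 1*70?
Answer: -1/61299 ≈ -1.6313e-5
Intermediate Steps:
B = 66 (B = 136 - 70 = 66)
J = -69/2 (J = -½*69 = -69/2 ≈ -34.500)
l(Q) = -Q*(-69/2 + Q)/3 (l(Q) = -(Q + Q)*(Q - 69/2)/6 = -2*Q*(-69/2 + Q)/6 = -Q*(-69/2 + Q)/3)
1/(l(B) - 60606) = 1/((⅙)*66*(69 - 2*66) - 60606) = 1/((⅙)*66*(69 - 132) - 60606) = 1/((⅙)*66*(-63) - 60606) = 1/(-693 - 60606) = 1/(-61299) = -1/61299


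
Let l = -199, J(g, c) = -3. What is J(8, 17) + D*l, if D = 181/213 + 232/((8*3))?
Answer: -446399/213 ≈ -2095.8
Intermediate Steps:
D = 2240/213 (D = 181*(1/213) + 232/24 = 181/213 + 232*(1/24) = 181/213 + 29/3 = 2240/213 ≈ 10.516)
J(8, 17) + D*l = -3 + (2240/213)*(-199) = -3 - 445760/213 = -446399/213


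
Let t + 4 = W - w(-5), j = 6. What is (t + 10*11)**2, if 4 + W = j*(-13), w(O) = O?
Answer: 841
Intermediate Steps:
W = -82 (W = -4 + 6*(-13) = -4 - 78 = -82)
t = -81 (t = -4 + (-82 - 1*(-5)) = -4 + (-82 + 5) = -4 - 77 = -81)
(t + 10*11)**2 = (-81 + 10*11)**2 = (-81 + 110)**2 = 29**2 = 841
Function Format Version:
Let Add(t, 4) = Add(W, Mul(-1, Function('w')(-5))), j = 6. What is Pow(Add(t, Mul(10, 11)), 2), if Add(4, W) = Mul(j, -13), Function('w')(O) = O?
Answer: 841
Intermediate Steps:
W = -82 (W = Add(-4, Mul(6, -13)) = Add(-4, -78) = -82)
t = -81 (t = Add(-4, Add(-82, Mul(-1, -5))) = Add(-4, Add(-82, 5)) = Add(-4, -77) = -81)
Pow(Add(t, Mul(10, 11)), 2) = Pow(Add(-81, Mul(10, 11)), 2) = Pow(Add(-81, 110), 2) = Pow(29, 2) = 841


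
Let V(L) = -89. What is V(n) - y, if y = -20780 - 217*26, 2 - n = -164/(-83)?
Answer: 26333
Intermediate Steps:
n = 2/83 (n = 2 - (-164)/(-83) = 2 - (-164)*(-1)/83 = 2 - 1*164/83 = 2 - 164/83 = 2/83 ≈ 0.024096)
y = -26422 (y = -20780 - 5642 = -26422)
V(n) - y = -89 - 1*(-26422) = -89 + 26422 = 26333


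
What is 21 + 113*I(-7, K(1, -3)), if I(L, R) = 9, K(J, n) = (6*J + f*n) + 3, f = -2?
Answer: 1038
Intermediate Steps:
K(J, n) = 3 - 2*n + 6*J (K(J, n) = (6*J - 2*n) + 3 = (-2*n + 6*J) + 3 = 3 - 2*n + 6*J)
21 + 113*I(-7, K(1, -3)) = 21 + 113*9 = 21 + 1017 = 1038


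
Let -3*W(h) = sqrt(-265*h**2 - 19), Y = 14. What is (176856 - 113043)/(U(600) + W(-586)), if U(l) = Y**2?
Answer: 112566132/91345703 + 191439*I*sqrt(90999959)/91345703 ≈ 1.2323 + 19.992*I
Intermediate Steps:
W(h) = -sqrt(-19 - 265*h**2)/3 (W(h) = -sqrt(-265*h**2 - 19)/3 = -sqrt(-19 - 265*h**2)/3)
U(l) = 196 (U(l) = 14**2 = 196)
(176856 - 113043)/(U(600) + W(-586)) = (176856 - 113043)/(196 - sqrt(-19 - 265*(-586)**2)/3) = 63813/(196 - sqrt(-19 - 265*343396)/3) = 63813/(196 - sqrt(-19 - 90999940)/3) = 63813/(196 - I*sqrt(90999959)/3)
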